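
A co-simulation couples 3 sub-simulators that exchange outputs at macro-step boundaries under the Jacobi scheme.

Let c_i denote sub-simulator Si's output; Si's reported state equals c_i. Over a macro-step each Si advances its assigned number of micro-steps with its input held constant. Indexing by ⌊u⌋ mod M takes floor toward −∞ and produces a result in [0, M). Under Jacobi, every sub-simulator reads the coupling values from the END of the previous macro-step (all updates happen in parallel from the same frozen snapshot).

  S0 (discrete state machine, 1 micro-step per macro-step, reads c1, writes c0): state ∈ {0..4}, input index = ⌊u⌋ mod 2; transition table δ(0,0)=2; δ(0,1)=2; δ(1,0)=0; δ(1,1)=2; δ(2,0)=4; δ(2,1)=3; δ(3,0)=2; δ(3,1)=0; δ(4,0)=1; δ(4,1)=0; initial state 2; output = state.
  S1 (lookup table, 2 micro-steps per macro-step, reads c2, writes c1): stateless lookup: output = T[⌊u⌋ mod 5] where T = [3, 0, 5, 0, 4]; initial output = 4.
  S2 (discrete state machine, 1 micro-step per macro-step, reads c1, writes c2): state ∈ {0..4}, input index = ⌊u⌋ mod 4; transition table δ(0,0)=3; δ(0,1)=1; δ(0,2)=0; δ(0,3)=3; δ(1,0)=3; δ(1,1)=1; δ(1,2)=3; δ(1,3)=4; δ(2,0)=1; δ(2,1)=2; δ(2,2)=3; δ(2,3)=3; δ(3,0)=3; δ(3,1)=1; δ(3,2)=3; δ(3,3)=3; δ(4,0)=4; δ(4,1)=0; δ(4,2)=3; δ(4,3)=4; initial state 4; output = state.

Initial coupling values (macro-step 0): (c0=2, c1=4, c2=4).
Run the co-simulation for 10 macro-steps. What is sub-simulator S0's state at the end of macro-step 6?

S0 state at macro-step 6 = 1

macro 1: S0 reads c1=4 → after 1×micro: 4; S1 reads c2=4 → after 2×micro: 4; S2 reads c1=4 → after 1×micro: 4 ⇒ (c0=4, c1=4, c2=4)
macro 2: S0 reads c1=4 → after 1×micro: 1; S1 reads c2=4 → after 2×micro: 4; S2 reads c1=4 → after 1×micro: 4 ⇒ (c0=1, c1=4, c2=4)
macro 3: S0 reads c1=4 → after 1×micro: 0; S1 reads c2=4 → after 2×micro: 4; S2 reads c1=4 → after 1×micro: 4 ⇒ (c0=0, c1=4, c2=4)
macro 4: S0 reads c1=4 → after 1×micro: 2; S1 reads c2=4 → after 2×micro: 4; S2 reads c1=4 → after 1×micro: 4 ⇒ (c0=2, c1=4, c2=4)
macro 5: S0 reads c1=4 → after 1×micro: 4; S1 reads c2=4 → after 2×micro: 4; S2 reads c1=4 → after 1×micro: 4 ⇒ (c0=4, c1=4, c2=4)
macro 6: S0 reads c1=4 → after 1×micro: 1; S1 reads c2=4 → after 2×micro: 4; S2 reads c1=4 → after 1×micro: 4 ⇒ (c0=1, c1=4, c2=4)
macro 7: S0 reads c1=4 → after 1×micro: 0; S1 reads c2=4 → after 2×micro: 4; S2 reads c1=4 → after 1×micro: 4 ⇒ (c0=0, c1=4, c2=4)
macro 8: S0 reads c1=4 → after 1×micro: 2; S1 reads c2=4 → after 2×micro: 4; S2 reads c1=4 → after 1×micro: 4 ⇒ (c0=2, c1=4, c2=4)
macro 9: S0 reads c1=4 → after 1×micro: 4; S1 reads c2=4 → after 2×micro: 4; S2 reads c1=4 → after 1×micro: 4 ⇒ (c0=4, c1=4, c2=4)
macro 10: S0 reads c1=4 → after 1×micro: 1; S1 reads c2=4 → after 2×micro: 4; S2 reads c1=4 → after 1×micro: 4 ⇒ (c0=1, c1=4, c2=4)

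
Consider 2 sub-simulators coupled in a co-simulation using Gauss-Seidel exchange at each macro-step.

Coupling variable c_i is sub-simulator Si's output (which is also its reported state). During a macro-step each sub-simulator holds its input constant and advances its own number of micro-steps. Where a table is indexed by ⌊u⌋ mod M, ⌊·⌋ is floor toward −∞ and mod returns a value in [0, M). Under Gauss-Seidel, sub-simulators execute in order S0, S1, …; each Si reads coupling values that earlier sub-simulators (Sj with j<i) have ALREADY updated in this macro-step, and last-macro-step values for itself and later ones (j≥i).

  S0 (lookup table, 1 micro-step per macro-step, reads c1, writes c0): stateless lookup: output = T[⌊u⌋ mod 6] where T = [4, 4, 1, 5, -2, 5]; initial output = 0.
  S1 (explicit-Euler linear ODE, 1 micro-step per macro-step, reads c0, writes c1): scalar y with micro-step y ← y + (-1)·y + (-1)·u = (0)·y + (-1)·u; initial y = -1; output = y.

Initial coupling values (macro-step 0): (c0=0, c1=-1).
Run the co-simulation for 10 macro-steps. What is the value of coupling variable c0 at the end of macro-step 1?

c0 at macro-step 1 = 5

macro 1: S0 reads c1=-1 → after 1×micro: 5; S1 reads c0=5 → after 1×micro: -5 ⇒ (c0=5, c1=-5)
macro 2: S0 reads c1=-5 → after 1×micro: 4; S1 reads c0=4 → after 1×micro: -4 ⇒ (c0=4, c1=-4)
macro 3: S0 reads c1=-4 → after 1×micro: 1; S1 reads c0=1 → after 1×micro: -1 ⇒ (c0=1, c1=-1)
macro 4: S0 reads c1=-1 → after 1×micro: 5; S1 reads c0=5 → after 1×micro: -5 ⇒ (c0=5, c1=-5)
macro 5: S0 reads c1=-5 → after 1×micro: 4; S1 reads c0=4 → after 1×micro: -4 ⇒ (c0=4, c1=-4)
macro 6: S0 reads c1=-4 → after 1×micro: 1; S1 reads c0=1 → after 1×micro: -1 ⇒ (c0=1, c1=-1)
macro 7: S0 reads c1=-1 → after 1×micro: 5; S1 reads c0=5 → after 1×micro: -5 ⇒ (c0=5, c1=-5)
macro 8: S0 reads c1=-5 → after 1×micro: 4; S1 reads c0=4 → after 1×micro: -4 ⇒ (c0=4, c1=-4)
macro 9: S0 reads c1=-4 → after 1×micro: 1; S1 reads c0=1 → after 1×micro: -1 ⇒ (c0=1, c1=-1)
macro 10: S0 reads c1=-1 → after 1×micro: 5; S1 reads c0=5 → after 1×micro: -5 ⇒ (c0=5, c1=-5)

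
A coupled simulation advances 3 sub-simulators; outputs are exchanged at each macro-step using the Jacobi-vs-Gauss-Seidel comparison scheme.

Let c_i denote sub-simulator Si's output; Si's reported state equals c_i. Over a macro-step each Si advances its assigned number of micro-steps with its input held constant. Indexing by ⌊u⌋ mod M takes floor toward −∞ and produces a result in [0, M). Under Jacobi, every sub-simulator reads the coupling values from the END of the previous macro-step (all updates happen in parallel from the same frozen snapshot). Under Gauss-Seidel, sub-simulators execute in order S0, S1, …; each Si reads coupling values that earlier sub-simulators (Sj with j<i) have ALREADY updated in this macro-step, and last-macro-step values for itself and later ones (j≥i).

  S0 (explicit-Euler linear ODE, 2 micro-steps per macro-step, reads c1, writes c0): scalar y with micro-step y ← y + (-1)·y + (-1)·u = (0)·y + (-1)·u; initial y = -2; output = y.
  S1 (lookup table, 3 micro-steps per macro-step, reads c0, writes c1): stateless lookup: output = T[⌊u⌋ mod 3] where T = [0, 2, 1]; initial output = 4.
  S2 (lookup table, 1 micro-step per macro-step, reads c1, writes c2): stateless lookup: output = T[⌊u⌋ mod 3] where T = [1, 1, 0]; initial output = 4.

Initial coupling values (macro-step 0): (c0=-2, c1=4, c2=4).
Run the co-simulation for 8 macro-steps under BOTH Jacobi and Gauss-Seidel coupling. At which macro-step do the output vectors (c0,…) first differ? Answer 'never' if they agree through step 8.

[Jacobi] macro 1: S0 reads c1=4 → after 2×micro: -4; S1 reads c0=-2 → after 3×micro: 2; S2 reads c1=4 → after 1×micro: 1 ⇒ (c0=-4, c1=2, c2=1)
[Jacobi] macro 2: S0 reads c1=2 → after 2×micro: -2; S1 reads c0=-4 → after 3×micro: 1; S2 reads c1=2 → after 1×micro: 0 ⇒ (c0=-2, c1=1, c2=0)
[Jacobi] macro 3: S0 reads c1=1 → after 2×micro: -1; S1 reads c0=-2 → after 3×micro: 2; S2 reads c1=1 → after 1×micro: 1 ⇒ (c0=-1, c1=2, c2=1)
[Jacobi] macro 4: S0 reads c1=2 → after 2×micro: -2; S1 reads c0=-1 → after 3×micro: 1; S2 reads c1=2 → after 1×micro: 0 ⇒ (c0=-2, c1=1, c2=0)
[Jacobi] macro 5: S0 reads c1=1 → after 2×micro: -1; S1 reads c0=-2 → after 3×micro: 2; S2 reads c1=1 → after 1×micro: 1 ⇒ (c0=-1, c1=2, c2=1)
[Jacobi] macro 6: S0 reads c1=2 → after 2×micro: -2; S1 reads c0=-1 → after 3×micro: 1; S2 reads c1=2 → after 1×micro: 0 ⇒ (c0=-2, c1=1, c2=0)
[Jacobi] macro 7: S0 reads c1=1 → after 2×micro: -1; S1 reads c0=-2 → after 3×micro: 2; S2 reads c1=1 → after 1×micro: 1 ⇒ (c0=-1, c1=2, c2=1)
[Jacobi] macro 8: S0 reads c1=2 → after 2×micro: -2; S1 reads c0=-1 → after 3×micro: 1; S2 reads c1=2 → after 1×micro: 0 ⇒ (c0=-2, c1=1, c2=0)
[Gauss-Seidel] macro 1: S0 reads c1=4 → after 2×micro: -4; S1 reads c0=-4 → after 3×micro: 1; S2 reads c1=1 → after 1×micro: 1 ⇒ (c0=-4, c1=1, c2=1)
[Gauss-Seidel] macro 2: S0 reads c1=1 → after 2×micro: -1; S1 reads c0=-1 → after 3×micro: 1; S2 reads c1=1 → after 1×micro: 1 ⇒ (c0=-1, c1=1, c2=1)
[Gauss-Seidel] macro 3: S0 reads c1=1 → after 2×micro: -1; S1 reads c0=-1 → after 3×micro: 1; S2 reads c1=1 → after 1×micro: 1 ⇒ (c0=-1, c1=1, c2=1)
[Gauss-Seidel] macro 4: S0 reads c1=1 → after 2×micro: -1; S1 reads c0=-1 → after 3×micro: 1; S2 reads c1=1 → after 1×micro: 1 ⇒ (c0=-1, c1=1, c2=1)
[Gauss-Seidel] macro 5: S0 reads c1=1 → after 2×micro: -1; S1 reads c0=-1 → after 3×micro: 1; S2 reads c1=1 → after 1×micro: 1 ⇒ (c0=-1, c1=1, c2=1)
[Gauss-Seidel] macro 6: S0 reads c1=1 → after 2×micro: -1; S1 reads c0=-1 → after 3×micro: 1; S2 reads c1=1 → after 1×micro: 1 ⇒ (c0=-1, c1=1, c2=1)
[Gauss-Seidel] macro 7: S0 reads c1=1 → after 2×micro: -1; S1 reads c0=-1 → after 3×micro: 1; S2 reads c1=1 → after 1×micro: 1 ⇒ (c0=-1, c1=1, c2=1)
[Gauss-Seidel] macro 8: S0 reads c1=1 → after 2×micro: -1; S1 reads c0=-1 → after 3×micro: 1; S2 reads c1=1 → after 1×micro: 1 ⇒ (c0=-1, c1=1, c2=1)

first divergence at macro-step: 1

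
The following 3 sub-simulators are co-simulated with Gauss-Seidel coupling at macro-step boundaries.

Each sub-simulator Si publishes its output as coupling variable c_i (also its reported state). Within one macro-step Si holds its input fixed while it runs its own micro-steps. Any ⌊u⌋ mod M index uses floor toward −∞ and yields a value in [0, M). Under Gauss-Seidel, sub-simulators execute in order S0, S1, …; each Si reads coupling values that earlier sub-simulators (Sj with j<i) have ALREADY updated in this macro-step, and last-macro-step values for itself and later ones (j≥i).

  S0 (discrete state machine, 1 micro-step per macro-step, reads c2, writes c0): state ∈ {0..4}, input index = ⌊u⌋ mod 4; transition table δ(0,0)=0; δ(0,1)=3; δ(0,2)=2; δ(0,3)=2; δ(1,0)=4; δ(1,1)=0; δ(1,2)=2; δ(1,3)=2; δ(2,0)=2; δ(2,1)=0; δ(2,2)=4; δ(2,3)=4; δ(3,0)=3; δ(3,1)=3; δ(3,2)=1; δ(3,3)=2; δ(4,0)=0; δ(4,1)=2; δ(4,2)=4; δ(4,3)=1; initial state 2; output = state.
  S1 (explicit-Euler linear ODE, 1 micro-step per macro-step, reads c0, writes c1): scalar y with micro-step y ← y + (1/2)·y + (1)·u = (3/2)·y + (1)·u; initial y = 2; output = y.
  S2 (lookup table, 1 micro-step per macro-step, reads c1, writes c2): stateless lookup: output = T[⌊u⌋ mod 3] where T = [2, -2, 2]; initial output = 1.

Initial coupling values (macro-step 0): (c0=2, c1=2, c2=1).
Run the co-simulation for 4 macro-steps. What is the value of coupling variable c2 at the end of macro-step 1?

macro 1: S0 reads c2=1 → after 1×micro: 0; S1 reads c0=0 → after 1×micro: 3; S2 reads c1=3 → after 1×micro: 2 ⇒ (c0=0, c1=3, c2=2)
macro 2: S0 reads c2=2 → after 1×micro: 2; S1 reads c0=2 → after 1×micro: 13/2; S2 reads c1=13/2 → after 1×micro: 2 ⇒ (c0=2, c1=13/2, c2=2)
macro 3: S0 reads c2=2 → after 1×micro: 4; S1 reads c0=4 → after 1×micro: 55/4; S2 reads c1=55/4 → after 1×micro: -2 ⇒ (c0=4, c1=55/4, c2=-2)
macro 4: S0 reads c2=-2 → after 1×micro: 4; S1 reads c0=4 → after 1×micro: 197/8; S2 reads c1=197/8 → after 1×micro: 2 ⇒ (c0=4, c1=197/8, c2=2)

c2 at macro-step 1 = 2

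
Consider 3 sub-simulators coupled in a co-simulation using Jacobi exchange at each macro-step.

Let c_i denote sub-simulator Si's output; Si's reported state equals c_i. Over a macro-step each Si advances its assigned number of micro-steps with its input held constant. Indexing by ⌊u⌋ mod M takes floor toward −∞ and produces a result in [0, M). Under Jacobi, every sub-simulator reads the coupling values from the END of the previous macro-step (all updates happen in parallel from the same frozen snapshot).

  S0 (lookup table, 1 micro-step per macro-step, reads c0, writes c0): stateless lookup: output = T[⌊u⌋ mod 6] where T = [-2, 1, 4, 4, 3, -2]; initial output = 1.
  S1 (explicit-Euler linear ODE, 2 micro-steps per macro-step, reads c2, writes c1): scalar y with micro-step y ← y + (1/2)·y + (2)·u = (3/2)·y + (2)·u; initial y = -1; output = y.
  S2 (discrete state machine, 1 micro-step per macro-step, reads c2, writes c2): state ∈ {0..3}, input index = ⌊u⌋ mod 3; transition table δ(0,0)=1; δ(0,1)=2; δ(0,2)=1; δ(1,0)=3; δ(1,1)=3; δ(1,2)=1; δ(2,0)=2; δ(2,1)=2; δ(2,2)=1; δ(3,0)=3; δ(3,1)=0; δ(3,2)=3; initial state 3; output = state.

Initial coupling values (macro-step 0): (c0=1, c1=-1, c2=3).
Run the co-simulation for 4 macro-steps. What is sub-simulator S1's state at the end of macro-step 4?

macro 1: S0 reads c0=1 → after 1×micro: 1; S1 reads c2=3 → after 2×micro: 51/4; S2 reads c2=3 → after 1×micro: 3 ⇒ (c0=1, c1=51/4, c2=3)
macro 2: S0 reads c0=1 → after 1×micro: 1; S1 reads c2=3 → after 2×micro: 699/16; S2 reads c2=3 → after 1×micro: 3 ⇒ (c0=1, c1=699/16, c2=3)
macro 3: S0 reads c0=1 → after 1×micro: 1; S1 reads c2=3 → after 2×micro: 7251/64; S2 reads c2=3 → after 1×micro: 3 ⇒ (c0=1, c1=7251/64, c2=3)
macro 4: S0 reads c0=1 → after 1×micro: 1; S1 reads c2=3 → after 2×micro: 69099/256; S2 reads c2=3 → after 1×micro: 3 ⇒ (c0=1, c1=69099/256, c2=3)

S1 state at macro-step 4 = 69099/256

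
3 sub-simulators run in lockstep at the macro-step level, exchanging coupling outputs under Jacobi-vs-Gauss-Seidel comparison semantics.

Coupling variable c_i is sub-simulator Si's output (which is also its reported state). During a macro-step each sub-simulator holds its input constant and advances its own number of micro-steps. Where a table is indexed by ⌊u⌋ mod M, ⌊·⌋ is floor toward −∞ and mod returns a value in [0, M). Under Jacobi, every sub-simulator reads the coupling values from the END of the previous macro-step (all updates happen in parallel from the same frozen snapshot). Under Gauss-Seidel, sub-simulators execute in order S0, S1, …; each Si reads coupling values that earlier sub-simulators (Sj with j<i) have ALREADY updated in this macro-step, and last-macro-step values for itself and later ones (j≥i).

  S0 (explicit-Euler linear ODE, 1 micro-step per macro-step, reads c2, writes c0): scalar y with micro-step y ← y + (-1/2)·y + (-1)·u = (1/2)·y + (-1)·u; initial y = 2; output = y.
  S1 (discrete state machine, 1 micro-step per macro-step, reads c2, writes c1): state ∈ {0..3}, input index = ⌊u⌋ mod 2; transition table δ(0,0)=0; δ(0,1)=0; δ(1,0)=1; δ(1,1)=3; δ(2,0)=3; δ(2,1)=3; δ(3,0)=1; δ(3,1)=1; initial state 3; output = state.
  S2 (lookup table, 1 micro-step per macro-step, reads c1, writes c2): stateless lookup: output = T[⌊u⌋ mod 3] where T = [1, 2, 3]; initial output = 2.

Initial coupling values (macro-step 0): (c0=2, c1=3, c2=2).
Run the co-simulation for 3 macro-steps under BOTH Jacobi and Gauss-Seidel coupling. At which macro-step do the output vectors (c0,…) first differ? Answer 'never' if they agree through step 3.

[Jacobi] macro 1: S0 reads c2=2 → after 1×micro: -1; S1 reads c2=2 → after 1×micro: 1; S2 reads c1=3 → after 1×micro: 1 ⇒ (c0=-1, c1=1, c2=1)
[Jacobi] macro 2: S0 reads c2=1 → after 1×micro: -3/2; S1 reads c2=1 → after 1×micro: 3; S2 reads c1=1 → after 1×micro: 2 ⇒ (c0=-3/2, c1=3, c2=2)
[Jacobi] macro 3: S0 reads c2=2 → after 1×micro: -11/4; S1 reads c2=2 → after 1×micro: 1; S2 reads c1=3 → after 1×micro: 1 ⇒ (c0=-11/4, c1=1, c2=1)
[Gauss-Seidel] macro 1: S0 reads c2=2 → after 1×micro: -1; S1 reads c2=2 → after 1×micro: 1; S2 reads c1=1 → after 1×micro: 2 ⇒ (c0=-1, c1=1, c2=2)
[Gauss-Seidel] macro 2: S0 reads c2=2 → after 1×micro: -5/2; S1 reads c2=2 → after 1×micro: 1; S2 reads c1=1 → after 1×micro: 2 ⇒ (c0=-5/2, c1=1, c2=2)
[Gauss-Seidel] macro 3: S0 reads c2=2 → after 1×micro: -13/4; S1 reads c2=2 → after 1×micro: 1; S2 reads c1=1 → after 1×micro: 2 ⇒ (c0=-13/4, c1=1, c2=2)

first divergence at macro-step: 1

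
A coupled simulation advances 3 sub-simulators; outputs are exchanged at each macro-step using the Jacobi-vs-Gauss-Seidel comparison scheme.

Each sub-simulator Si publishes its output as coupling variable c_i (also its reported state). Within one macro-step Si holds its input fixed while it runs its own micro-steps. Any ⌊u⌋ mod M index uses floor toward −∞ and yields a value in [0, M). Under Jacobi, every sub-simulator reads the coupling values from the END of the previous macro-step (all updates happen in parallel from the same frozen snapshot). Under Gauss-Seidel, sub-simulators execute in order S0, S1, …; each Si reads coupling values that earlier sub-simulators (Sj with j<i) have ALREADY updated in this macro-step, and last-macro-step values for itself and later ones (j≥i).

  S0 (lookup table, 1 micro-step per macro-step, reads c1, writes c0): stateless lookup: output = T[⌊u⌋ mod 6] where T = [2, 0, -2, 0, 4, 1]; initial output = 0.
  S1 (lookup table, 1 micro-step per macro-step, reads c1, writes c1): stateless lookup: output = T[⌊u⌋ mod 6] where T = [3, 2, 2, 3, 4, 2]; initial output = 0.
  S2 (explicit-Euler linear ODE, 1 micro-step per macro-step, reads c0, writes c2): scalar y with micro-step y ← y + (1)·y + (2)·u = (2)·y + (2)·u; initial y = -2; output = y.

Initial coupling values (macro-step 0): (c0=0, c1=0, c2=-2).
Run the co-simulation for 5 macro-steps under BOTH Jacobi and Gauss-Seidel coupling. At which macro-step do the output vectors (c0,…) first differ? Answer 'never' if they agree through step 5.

[Jacobi] macro 1: S0 reads c1=0 → after 1×micro: 2; S1 reads c1=0 → after 1×micro: 3; S2 reads c0=0 → after 1×micro: -4 ⇒ (c0=2, c1=3, c2=-4)
[Jacobi] macro 2: S0 reads c1=3 → after 1×micro: 0; S1 reads c1=3 → after 1×micro: 3; S2 reads c0=2 → after 1×micro: -4 ⇒ (c0=0, c1=3, c2=-4)
[Jacobi] macro 3: S0 reads c1=3 → after 1×micro: 0; S1 reads c1=3 → after 1×micro: 3; S2 reads c0=0 → after 1×micro: -8 ⇒ (c0=0, c1=3, c2=-8)
[Jacobi] macro 4: S0 reads c1=3 → after 1×micro: 0; S1 reads c1=3 → after 1×micro: 3; S2 reads c0=0 → after 1×micro: -16 ⇒ (c0=0, c1=3, c2=-16)
[Jacobi] macro 5: S0 reads c1=3 → after 1×micro: 0; S1 reads c1=3 → after 1×micro: 3; S2 reads c0=0 → after 1×micro: -32 ⇒ (c0=0, c1=3, c2=-32)
[Gauss-Seidel] macro 1: S0 reads c1=0 → after 1×micro: 2; S1 reads c1=0 → after 1×micro: 3; S2 reads c0=2 → after 1×micro: 0 ⇒ (c0=2, c1=3, c2=0)
[Gauss-Seidel] macro 2: S0 reads c1=3 → after 1×micro: 0; S1 reads c1=3 → after 1×micro: 3; S2 reads c0=0 → after 1×micro: 0 ⇒ (c0=0, c1=3, c2=0)
[Gauss-Seidel] macro 3: S0 reads c1=3 → after 1×micro: 0; S1 reads c1=3 → after 1×micro: 3; S2 reads c0=0 → after 1×micro: 0 ⇒ (c0=0, c1=3, c2=0)
[Gauss-Seidel] macro 4: S0 reads c1=3 → after 1×micro: 0; S1 reads c1=3 → after 1×micro: 3; S2 reads c0=0 → after 1×micro: 0 ⇒ (c0=0, c1=3, c2=0)
[Gauss-Seidel] macro 5: S0 reads c1=3 → after 1×micro: 0; S1 reads c1=3 → after 1×micro: 3; S2 reads c0=0 → after 1×micro: 0 ⇒ (c0=0, c1=3, c2=0)

first divergence at macro-step: 1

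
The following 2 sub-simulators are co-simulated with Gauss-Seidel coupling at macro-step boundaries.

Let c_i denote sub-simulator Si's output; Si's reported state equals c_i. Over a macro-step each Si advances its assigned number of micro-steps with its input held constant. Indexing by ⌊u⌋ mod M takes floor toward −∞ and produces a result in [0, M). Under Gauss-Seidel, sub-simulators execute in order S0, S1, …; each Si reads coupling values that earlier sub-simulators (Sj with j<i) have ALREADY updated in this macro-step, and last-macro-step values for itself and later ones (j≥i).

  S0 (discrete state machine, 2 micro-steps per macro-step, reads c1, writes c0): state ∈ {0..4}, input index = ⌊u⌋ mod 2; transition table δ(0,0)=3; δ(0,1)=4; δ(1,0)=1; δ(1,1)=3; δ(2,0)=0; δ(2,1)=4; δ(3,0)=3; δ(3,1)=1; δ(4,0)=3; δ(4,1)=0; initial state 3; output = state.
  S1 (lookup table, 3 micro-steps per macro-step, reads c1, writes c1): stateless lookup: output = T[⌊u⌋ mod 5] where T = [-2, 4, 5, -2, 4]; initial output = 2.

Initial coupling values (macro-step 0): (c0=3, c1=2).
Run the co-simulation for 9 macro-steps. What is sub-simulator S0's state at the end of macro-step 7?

macro 1: S0 reads c1=2 → after 2×micro: 3; S1 reads c1=2 → after 3×micro: 5 ⇒ (c0=3, c1=5)
macro 2: S0 reads c1=5 → after 2×micro: 3; S1 reads c1=5 → after 3×micro: -2 ⇒ (c0=3, c1=-2)
macro 3: S0 reads c1=-2 → after 2×micro: 3; S1 reads c1=-2 → after 3×micro: -2 ⇒ (c0=3, c1=-2)
macro 4: S0 reads c1=-2 → after 2×micro: 3; S1 reads c1=-2 → after 3×micro: -2 ⇒ (c0=3, c1=-2)
macro 5: S0 reads c1=-2 → after 2×micro: 3; S1 reads c1=-2 → after 3×micro: -2 ⇒ (c0=3, c1=-2)
macro 6: S0 reads c1=-2 → after 2×micro: 3; S1 reads c1=-2 → after 3×micro: -2 ⇒ (c0=3, c1=-2)
macro 7: S0 reads c1=-2 → after 2×micro: 3; S1 reads c1=-2 → after 3×micro: -2 ⇒ (c0=3, c1=-2)
macro 8: S0 reads c1=-2 → after 2×micro: 3; S1 reads c1=-2 → after 3×micro: -2 ⇒ (c0=3, c1=-2)
macro 9: S0 reads c1=-2 → after 2×micro: 3; S1 reads c1=-2 → after 3×micro: -2 ⇒ (c0=3, c1=-2)

S0 state at macro-step 7 = 3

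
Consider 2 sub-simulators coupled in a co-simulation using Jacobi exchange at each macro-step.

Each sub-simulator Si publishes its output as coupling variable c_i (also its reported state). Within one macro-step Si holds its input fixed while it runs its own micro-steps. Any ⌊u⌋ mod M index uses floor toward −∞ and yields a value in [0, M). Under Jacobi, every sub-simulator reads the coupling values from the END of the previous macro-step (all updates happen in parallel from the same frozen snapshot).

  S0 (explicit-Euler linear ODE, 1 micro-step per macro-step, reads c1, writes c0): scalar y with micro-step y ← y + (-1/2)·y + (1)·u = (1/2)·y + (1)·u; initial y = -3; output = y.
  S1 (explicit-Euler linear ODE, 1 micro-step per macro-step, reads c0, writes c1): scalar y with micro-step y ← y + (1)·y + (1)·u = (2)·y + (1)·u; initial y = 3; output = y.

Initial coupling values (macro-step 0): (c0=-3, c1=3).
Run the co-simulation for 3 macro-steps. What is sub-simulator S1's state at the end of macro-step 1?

macro 1: S0 reads c1=3 → after 1×micro: 3/2; S1 reads c0=-3 → after 1×micro: 3 ⇒ (c0=3/2, c1=3)
macro 2: S0 reads c1=3 → after 1×micro: 15/4; S1 reads c0=3/2 → after 1×micro: 15/2 ⇒ (c0=15/4, c1=15/2)
macro 3: S0 reads c1=15/2 → after 1×micro: 75/8; S1 reads c0=15/4 → after 1×micro: 75/4 ⇒ (c0=75/8, c1=75/4)

S1 state at macro-step 1 = 3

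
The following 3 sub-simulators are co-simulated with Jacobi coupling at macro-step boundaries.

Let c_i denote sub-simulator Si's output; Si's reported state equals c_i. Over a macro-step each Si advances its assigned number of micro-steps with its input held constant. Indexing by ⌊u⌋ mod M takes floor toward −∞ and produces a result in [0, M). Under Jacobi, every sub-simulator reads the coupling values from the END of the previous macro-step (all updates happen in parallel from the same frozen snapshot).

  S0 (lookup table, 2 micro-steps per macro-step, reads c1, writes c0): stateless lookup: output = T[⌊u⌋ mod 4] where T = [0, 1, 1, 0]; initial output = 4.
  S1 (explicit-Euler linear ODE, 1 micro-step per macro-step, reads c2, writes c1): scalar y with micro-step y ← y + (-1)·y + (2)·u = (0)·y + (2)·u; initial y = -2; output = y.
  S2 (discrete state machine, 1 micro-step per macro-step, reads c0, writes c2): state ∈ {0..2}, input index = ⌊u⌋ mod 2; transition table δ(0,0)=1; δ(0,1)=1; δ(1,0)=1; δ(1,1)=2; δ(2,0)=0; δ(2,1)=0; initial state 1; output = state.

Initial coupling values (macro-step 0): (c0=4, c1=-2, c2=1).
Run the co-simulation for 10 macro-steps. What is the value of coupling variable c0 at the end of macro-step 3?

c0 at macro-step 3 = 1

macro 1: S0 reads c1=-2 → after 2×micro: 1; S1 reads c2=1 → after 1×micro: 2; S2 reads c0=4 → after 1×micro: 1 ⇒ (c0=1, c1=2, c2=1)
macro 2: S0 reads c1=2 → after 2×micro: 1; S1 reads c2=1 → after 1×micro: 2; S2 reads c0=1 → after 1×micro: 2 ⇒ (c0=1, c1=2, c2=2)
macro 3: S0 reads c1=2 → after 2×micro: 1; S1 reads c2=2 → after 1×micro: 4; S2 reads c0=1 → after 1×micro: 0 ⇒ (c0=1, c1=4, c2=0)
macro 4: S0 reads c1=4 → after 2×micro: 0; S1 reads c2=0 → after 1×micro: 0; S2 reads c0=1 → after 1×micro: 1 ⇒ (c0=0, c1=0, c2=1)
macro 5: S0 reads c1=0 → after 2×micro: 0; S1 reads c2=1 → after 1×micro: 2; S2 reads c0=0 → after 1×micro: 1 ⇒ (c0=0, c1=2, c2=1)
macro 6: S0 reads c1=2 → after 2×micro: 1; S1 reads c2=1 → after 1×micro: 2; S2 reads c0=0 → after 1×micro: 1 ⇒ (c0=1, c1=2, c2=1)
macro 7: S0 reads c1=2 → after 2×micro: 1; S1 reads c2=1 → after 1×micro: 2; S2 reads c0=1 → after 1×micro: 2 ⇒ (c0=1, c1=2, c2=2)
macro 8: S0 reads c1=2 → after 2×micro: 1; S1 reads c2=2 → after 1×micro: 4; S2 reads c0=1 → after 1×micro: 0 ⇒ (c0=1, c1=4, c2=0)
macro 9: S0 reads c1=4 → after 2×micro: 0; S1 reads c2=0 → after 1×micro: 0; S2 reads c0=1 → after 1×micro: 1 ⇒ (c0=0, c1=0, c2=1)
macro 10: S0 reads c1=0 → after 2×micro: 0; S1 reads c2=1 → after 1×micro: 2; S2 reads c0=0 → after 1×micro: 1 ⇒ (c0=0, c1=2, c2=1)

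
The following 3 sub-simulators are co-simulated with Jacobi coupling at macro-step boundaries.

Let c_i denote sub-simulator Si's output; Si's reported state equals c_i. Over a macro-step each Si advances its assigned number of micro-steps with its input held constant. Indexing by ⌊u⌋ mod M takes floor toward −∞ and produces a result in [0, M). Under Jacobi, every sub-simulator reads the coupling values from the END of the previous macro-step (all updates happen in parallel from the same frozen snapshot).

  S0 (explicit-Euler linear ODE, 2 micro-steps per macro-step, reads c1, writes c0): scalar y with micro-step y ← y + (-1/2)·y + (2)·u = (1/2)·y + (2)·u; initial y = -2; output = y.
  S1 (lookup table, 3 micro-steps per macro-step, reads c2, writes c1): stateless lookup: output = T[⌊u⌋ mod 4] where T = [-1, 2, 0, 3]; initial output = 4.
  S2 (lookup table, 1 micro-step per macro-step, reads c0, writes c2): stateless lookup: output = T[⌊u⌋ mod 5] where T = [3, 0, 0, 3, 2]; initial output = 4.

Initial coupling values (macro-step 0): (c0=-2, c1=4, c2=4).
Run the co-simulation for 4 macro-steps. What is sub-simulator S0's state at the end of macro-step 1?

S0 state at macro-step 1 = 23/2

macro 1: S0 reads c1=4 → after 2×micro: 23/2; S1 reads c2=4 → after 3×micro: -1; S2 reads c0=-2 → after 1×micro: 3 ⇒ (c0=23/2, c1=-1, c2=3)
macro 2: S0 reads c1=-1 → after 2×micro: -1/8; S1 reads c2=3 → after 3×micro: 3; S2 reads c0=23/2 → after 1×micro: 0 ⇒ (c0=-1/8, c1=3, c2=0)
macro 3: S0 reads c1=3 → after 2×micro: 287/32; S1 reads c2=0 → after 3×micro: -1; S2 reads c0=-1/8 → after 1×micro: 2 ⇒ (c0=287/32, c1=-1, c2=2)
macro 4: S0 reads c1=-1 → after 2×micro: -97/128; S1 reads c2=2 → after 3×micro: 0; S2 reads c0=287/32 → after 1×micro: 3 ⇒ (c0=-97/128, c1=0, c2=3)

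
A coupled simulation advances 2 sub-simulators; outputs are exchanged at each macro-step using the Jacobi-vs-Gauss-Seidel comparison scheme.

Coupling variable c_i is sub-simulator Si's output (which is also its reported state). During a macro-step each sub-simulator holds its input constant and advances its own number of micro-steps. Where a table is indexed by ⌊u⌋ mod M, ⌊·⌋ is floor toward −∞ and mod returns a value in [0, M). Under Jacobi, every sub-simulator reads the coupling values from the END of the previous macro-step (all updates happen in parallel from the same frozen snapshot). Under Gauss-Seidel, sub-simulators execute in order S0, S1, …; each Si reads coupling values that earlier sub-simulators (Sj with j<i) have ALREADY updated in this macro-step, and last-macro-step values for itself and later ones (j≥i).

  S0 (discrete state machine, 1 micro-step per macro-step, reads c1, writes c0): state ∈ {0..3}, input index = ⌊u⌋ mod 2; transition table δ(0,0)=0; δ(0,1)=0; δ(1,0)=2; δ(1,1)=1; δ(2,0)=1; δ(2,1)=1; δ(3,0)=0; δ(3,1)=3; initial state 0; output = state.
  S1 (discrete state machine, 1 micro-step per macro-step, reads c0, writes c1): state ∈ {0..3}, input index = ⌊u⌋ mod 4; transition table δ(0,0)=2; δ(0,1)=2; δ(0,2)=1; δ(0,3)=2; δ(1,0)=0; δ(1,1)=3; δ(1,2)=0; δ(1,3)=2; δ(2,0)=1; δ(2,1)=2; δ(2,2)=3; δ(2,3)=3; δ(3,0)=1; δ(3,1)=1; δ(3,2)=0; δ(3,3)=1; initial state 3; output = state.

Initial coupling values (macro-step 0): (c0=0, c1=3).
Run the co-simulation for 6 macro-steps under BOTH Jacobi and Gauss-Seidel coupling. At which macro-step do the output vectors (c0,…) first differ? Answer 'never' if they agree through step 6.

first divergence at macro-step: never

[Jacobi] macro 1: S0 reads c1=3 → after 1×micro: 0; S1 reads c0=0 → after 1×micro: 1 ⇒ (c0=0, c1=1)
[Jacobi] macro 2: S0 reads c1=1 → after 1×micro: 0; S1 reads c0=0 → after 1×micro: 0 ⇒ (c0=0, c1=0)
[Jacobi] macro 3: S0 reads c1=0 → after 1×micro: 0; S1 reads c0=0 → after 1×micro: 2 ⇒ (c0=0, c1=2)
[Jacobi] macro 4: S0 reads c1=2 → after 1×micro: 0; S1 reads c0=0 → after 1×micro: 1 ⇒ (c0=0, c1=1)
[Jacobi] macro 5: S0 reads c1=1 → after 1×micro: 0; S1 reads c0=0 → after 1×micro: 0 ⇒ (c0=0, c1=0)
[Jacobi] macro 6: S0 reads c1=0 → after 1×micro: 0; S1 reads c0=0 → after 1×micro: 2 ⇒ (c0=0, c1=2)
[Gauss-Seidel] macro 1: S0 reads c1=3 → after 1×micro: 0; S1 reads c0=0 → after 1×micro: 1 ⇒ (c0=0, c1=1)
[Gauss-Seidel] macro 2: S0 reads c1=1 → after 1×micro: 0; S1 reads c0=0 → after 1×micro: 0 ⇒ (c0=0, c1=0)
[Gauss-Seidel] macro 3: S0 reads c1=0 → after 1×micro: 0; S1 reads c0=0 → after 1×micro: 2 ⇒ (c0=0, c1=2)
[Gauss-Seidel] macro 4: S0 reads c1=2 → after 1×micro: 0; S1 reads c0=0 → after 1×micro: 1 ⇒ (c0=0, c1=1)
[Gauss-Seidel] macro 5: S0 reads c1=1 → after 1×micro: 0; S1 reads c0=0 → after 1×micro: 0 ⇒ (c0=0, c1=0)
[Gauss-Seidel] macro 6: S0 reads c1=0 → after 1×micro: 0; S1 reads c0=0 → after 1×micro: 2 ⇒ (c0=0, c1=2)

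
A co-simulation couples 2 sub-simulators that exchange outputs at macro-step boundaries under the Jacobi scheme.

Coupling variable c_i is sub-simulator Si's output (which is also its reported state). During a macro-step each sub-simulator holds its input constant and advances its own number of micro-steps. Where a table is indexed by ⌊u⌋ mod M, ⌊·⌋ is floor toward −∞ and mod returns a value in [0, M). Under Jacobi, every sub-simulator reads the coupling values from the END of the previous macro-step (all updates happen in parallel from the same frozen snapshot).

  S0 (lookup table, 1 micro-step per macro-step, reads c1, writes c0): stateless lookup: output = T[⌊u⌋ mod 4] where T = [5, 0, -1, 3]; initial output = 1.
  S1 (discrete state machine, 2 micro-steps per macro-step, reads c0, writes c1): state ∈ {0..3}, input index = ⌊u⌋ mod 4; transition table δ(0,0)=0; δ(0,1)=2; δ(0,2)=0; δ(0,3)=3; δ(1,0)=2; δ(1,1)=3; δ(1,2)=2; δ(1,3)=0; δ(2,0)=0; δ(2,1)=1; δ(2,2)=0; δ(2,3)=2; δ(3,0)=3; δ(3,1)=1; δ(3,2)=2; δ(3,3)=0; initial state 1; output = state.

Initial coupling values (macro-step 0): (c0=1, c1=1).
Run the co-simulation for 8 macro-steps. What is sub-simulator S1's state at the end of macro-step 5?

S1 state at macro-step 5 = 1

macro 1: S0 reads c1=1 → after 1×micro: 0; S1 reads c0=1 → after 2×micro: 1 ⇒ (c0=0, c1=1)
macro 2: S0 reads c1=1 → after 1×micro: 0; S1 reads c0=0 → after 2×micro: 0 ⇒ (c0=0, c1=0)
macro 3: S0 reads c1=0 → after 1×micro: 5; S1 reads c0=0 → after 2×micro: 0 ⇒ (c0=5, c1=0)
macro 4: S0 reads c1=0 → after 1×micro: 5; S1 reads c0=5 → after 2×micro: 1 ⇒ (c0=5, c1=1)
macro 5: S0 reads c1=1 → after 1×micro: 0; S1 reads c0=5 → after 2×micro: 1 ⇒ (c0=0, c1=1)
macro 6: S0 reads c1=1 → after 1×micro: 0; S1 reads c0=0 → after 2×micro: 0 ⇒ (c0=0, c1=0)
macro 7: S0 reads c1=0 → after 1×micro: 5; S1 reads c0=0 → after 2×micro: 0 ⇒ (c0=5, c1=0)
macro 8: S0 reads c1=0 → after 1×micro: 5; S1 reads c0=5 → after 2×micro: 1 ⇒ (c0=5, c1=1)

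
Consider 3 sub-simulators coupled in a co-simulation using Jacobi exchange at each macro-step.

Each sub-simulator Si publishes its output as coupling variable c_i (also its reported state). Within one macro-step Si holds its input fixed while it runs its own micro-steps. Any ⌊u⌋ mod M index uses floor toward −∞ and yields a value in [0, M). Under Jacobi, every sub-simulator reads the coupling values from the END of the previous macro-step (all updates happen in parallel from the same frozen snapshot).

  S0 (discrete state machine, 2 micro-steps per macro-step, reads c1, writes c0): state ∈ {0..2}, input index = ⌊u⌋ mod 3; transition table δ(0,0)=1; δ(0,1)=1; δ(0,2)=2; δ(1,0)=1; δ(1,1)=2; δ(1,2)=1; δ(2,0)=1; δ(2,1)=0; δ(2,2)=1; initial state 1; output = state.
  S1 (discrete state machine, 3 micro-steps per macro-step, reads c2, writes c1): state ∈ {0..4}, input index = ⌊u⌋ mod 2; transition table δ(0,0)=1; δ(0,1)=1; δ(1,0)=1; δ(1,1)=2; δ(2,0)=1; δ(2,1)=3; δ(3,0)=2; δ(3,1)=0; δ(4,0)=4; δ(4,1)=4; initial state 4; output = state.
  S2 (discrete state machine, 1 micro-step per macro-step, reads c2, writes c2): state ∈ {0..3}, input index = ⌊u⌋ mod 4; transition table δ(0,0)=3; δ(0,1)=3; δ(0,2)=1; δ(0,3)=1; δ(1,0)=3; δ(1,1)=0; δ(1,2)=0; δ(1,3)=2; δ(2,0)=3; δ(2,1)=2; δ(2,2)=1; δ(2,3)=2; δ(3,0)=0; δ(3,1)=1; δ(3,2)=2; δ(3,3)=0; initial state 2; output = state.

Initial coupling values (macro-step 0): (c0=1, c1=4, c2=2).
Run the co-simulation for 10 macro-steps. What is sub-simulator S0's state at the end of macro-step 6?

S0 state at macro-step 6 = 1

macro 1: S0 reads c1=4 → after 2×micro: 0; S1 reads c2=2 → after 3×micro: 4; S2 reads c2=2 → after 1×micro: 1 ⇒ (c0=0, c1=4, c2=1)
macro 2: S0 reads c1=4 → after 2×micro: 2; S1 reads c2=1 → after 3×micro: 4; S2 reads c2=1 → after 1×micro: 0 ⇒ (c0=2, c1=4, c2=0)
macro 3: S0 reads c1=4 → after 2×micro: 1; S1 reads c2=0 → after 3×micro: 4; S2 reads c2=0 → after 1×micro: 3 ⇒ (c0=1, c1=4, c2=3)
macro 4: S0 reads c1=4 → after 2×micro: 0; S1 reads c2=3 → after 3×micro: 4; S2 reads c2=3 → after 1×micro: 0 ⇒ (c0=0, c1=4, c2=0)
macro 5: S0 reads c1=4 → after 2×micro: 2; S1 reads c2=0 → after 3×micro: 4; S2 reads c2=0 → after 1×micro: 3 ⇒ (c0=2, c1=4, c2=3)
macro 6: S0 reads c1=4 → after 2×micro: 1; S1 reads c2=3 → after 3×micro: 4; S2 reads c2=3 → after 1×micro: 0 ⇒ (c0=1, c1=4, c2=0)
macro 7: S0 reads c1=4 → after 2×micro: 0; S1 reads c2=0 → after 3×micro: 4; S2 reads c2=0 → after 1×micro: 3 ⇒ (c0=0, c1=4, c2=3)
macro 8: S0 reads c1=4 → after 2×micro: 2; S1 reads c2=3 → after 3×micro: 4; S2 reads c2=3 → after 1×micro: 0 ⇒ (c0=2, c1=4, c2=0)
macro 9: S0 reads c1=4 → after 2×micro: 1; S1 reads c2=0 → after 3×micro: 4; S2 reads c2=0 → after 1×micro: 3 ⇒ (c0=1, c1=4, c2=3)
macro 10: S0 reads c1=4 → after 2×micro: 0; S1 reads c2=3 → after 3×micro: 4; S2 reads c2=3 → after 1×micro: 0 ⇒ (c0=0, c1=4, c2=0)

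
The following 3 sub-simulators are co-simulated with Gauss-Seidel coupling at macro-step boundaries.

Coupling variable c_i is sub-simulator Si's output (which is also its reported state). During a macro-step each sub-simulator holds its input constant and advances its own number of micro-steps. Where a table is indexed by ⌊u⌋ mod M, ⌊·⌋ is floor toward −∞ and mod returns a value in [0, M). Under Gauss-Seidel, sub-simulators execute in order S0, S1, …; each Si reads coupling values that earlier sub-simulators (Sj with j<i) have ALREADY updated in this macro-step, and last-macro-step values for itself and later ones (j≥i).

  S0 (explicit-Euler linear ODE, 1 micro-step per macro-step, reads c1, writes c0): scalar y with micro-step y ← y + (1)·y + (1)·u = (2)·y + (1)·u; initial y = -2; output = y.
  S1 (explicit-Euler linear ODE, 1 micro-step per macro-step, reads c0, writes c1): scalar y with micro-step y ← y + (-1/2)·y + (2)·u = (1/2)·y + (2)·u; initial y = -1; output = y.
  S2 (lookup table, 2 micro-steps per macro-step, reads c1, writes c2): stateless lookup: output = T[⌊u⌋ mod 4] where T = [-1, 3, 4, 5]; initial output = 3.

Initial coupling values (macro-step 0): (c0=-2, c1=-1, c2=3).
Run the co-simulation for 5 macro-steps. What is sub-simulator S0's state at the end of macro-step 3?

S0 state at macro-step 3 = -349/4

macro 1: S0 reads c1=-1 → after 1×micro: -5; S1 reads c0=-5 → after 1×micro: -21/2; S2 reads c1=-21/2 → after 2×micro: 3 ⇒ (c0=-5, c1=-21/2, c2=3)
macro 2: S0 reads c1=-21/2 → after 1×micro: -41/2; S1 reads c0=-41/2 → after 1×micro: -185/4; S2 reads c1=-185/4 → after 2×micro: 3 ⇒ (c0=-41/2, c1=-185/4, c2=3)
macro 3: S0 reads c1=-185/4 → after 1×micro: -349/4; S1 reads c0=-349/4 → after 1×micro: -1581/8; S2 reads c1=-1581/8 → after 2×micro: 4 ⇒ (c0=-349/4, c1=-1581/8, c2=4)
macro 4: S0 reads c1=-1581/8 → after 1×micro: -2977/8; S1 reads c0=-2977/8 → after 1×micro: -13489/16; S2 reads c1=-13489/16 → after 2×micro: -1 ⇒ (c0=-2977/8, c1=-13489/16, c2=-1)
macro 5: S0 reads c1=-13489/16 → after 1×micro: -25397/16; S1 reads c0=-25397/16 → after 1×micro: -115077/32; S2 reads c1=-115077/32 → after 2×micro: 5 ⇒ (c0=-25397/16, c1=-115077/32, c2=5)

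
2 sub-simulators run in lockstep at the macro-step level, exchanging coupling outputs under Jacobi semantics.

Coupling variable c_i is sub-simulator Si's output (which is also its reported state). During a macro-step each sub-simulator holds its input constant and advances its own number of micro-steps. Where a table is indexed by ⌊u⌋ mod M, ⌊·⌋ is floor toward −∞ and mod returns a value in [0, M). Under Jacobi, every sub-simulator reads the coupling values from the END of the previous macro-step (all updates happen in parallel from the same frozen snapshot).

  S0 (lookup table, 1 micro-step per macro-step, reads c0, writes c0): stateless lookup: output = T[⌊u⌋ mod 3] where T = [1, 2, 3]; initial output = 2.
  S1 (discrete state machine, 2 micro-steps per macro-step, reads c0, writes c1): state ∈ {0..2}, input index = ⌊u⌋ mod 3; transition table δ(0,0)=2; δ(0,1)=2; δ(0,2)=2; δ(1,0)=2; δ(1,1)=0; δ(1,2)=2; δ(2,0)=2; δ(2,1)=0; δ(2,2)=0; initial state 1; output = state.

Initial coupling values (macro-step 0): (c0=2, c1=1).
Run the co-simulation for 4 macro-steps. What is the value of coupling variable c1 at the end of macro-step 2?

macro 1: S0 reads c0=2 → after 1×micro: 3; S1 reads c0=2 → after 2×micro: 0 ⇒ (c0=3, c1=0)
macro 2: S0 reads c0=3 → after 1×micro: 1; S1 reads c0=3 → after 2×micro: 2 ⇒ (c0=1, c1=2)
macro 3: S0 reads c0=1 → after 1×micro: 2; S1 reads c0=1 → after 2×micro: 2 ⇒ (c0=2, c1=2)
macro 4: S0 reads c0=2 → after 1×micro: 3; S1 reads c0=2 → after 2×micro: 2 ⇒ (c0=3, c1=2)

c1 at macro-step 2 = 2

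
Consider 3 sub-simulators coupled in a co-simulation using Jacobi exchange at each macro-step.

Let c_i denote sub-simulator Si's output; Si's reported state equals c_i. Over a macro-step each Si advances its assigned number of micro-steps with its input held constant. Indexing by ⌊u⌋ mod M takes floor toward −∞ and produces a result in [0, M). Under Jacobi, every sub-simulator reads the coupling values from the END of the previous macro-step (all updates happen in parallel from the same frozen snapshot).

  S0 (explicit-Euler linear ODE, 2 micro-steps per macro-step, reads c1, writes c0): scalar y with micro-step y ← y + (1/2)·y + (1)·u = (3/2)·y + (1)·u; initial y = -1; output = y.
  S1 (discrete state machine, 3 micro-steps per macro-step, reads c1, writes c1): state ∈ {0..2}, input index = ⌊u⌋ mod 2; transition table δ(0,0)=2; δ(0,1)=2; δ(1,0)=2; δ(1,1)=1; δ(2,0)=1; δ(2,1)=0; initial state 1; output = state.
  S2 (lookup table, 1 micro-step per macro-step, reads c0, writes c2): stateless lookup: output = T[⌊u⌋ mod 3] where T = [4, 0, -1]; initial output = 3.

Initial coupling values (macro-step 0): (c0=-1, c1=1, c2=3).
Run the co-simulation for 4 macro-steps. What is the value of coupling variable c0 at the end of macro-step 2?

macro 1: S0 reads c1=1 → after 2×micro: 1/4; S1 reads c1=1 → after 3×micro: 1; S2 reads c0=-1 → after 1×micro: -1 ⇒ (c0=1/4, c1=1, c2=-1)
macro 2: S0 reads c1=1 → after 2×micro: 49/16; S1 reads c1=1 → after 3×micro: 1; S2 reads c0=1/4 → after 1×micro: 4 ⇒ (c0=49/16, c1=1, c2=4)
macro 3: S0 reads c1=1 → after 2×micro: 601/64; S1 reads c1=1 → after 3×micro: 1; S2 reads c0=49/16 → after 1×micro: 4 ⇒ (c0=601/64, c1=1, c2=4)
macro 4: S0 reads c1=1 → after 2×micro: 6049/256; S1 reads c1=1 → after 3×micro: 1; S2 reads c0=601/64 → after 1×micro: 4 ⇒ (c0=6049/256, c1=1, c2=4)

c0 at macro-step 2 = 49/16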